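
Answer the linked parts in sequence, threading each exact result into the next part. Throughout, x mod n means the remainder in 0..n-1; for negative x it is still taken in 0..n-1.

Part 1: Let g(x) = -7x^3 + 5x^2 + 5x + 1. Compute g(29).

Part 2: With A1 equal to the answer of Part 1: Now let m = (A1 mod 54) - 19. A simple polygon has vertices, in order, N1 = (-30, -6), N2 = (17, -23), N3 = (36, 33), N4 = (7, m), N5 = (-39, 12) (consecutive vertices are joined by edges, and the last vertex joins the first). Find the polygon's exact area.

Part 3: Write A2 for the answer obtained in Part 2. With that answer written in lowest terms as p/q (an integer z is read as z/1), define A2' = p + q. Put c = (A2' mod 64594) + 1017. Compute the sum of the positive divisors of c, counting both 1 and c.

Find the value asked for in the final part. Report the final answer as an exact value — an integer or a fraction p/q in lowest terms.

4158

Part 1: -7*(29)^3 + 5*(29)^2 + 5*(29)^1 + 1 = (-170723) + (4205) + (145) + (1) = -166372; answer -166372
Part 2: A1 = -166372; m = -17; cross terms: (-30*-23 - 17*-6)=792, (17*33 - 36*-23)=1389, (36*-17 - 7*33)=-843, (7*12 - -39*-17)=-579, (-39*-6 - -30*12)=594; twice the area = |1353| = 1353; area = 1353/2; answer 1353/2
Part 3: A2 = 1353/2; threaded value p + q = 1355; c = 2372; 2372 = 2^2 * 593; sigma = (1 + 2 + 4) * (1 + 593) = 7 * 594 = 4158; answer 4158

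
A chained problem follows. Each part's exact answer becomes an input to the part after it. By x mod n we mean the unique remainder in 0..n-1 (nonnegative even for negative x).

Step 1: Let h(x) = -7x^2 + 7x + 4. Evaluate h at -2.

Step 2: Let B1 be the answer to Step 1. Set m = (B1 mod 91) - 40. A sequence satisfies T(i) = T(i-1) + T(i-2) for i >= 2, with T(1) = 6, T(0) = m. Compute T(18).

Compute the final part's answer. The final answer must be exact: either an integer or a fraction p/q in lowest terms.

36265

Step 1: -7*(-2)^2 + 7*(-2)^1 + 4 = (-28) + (-14) + (4) = -38; answer -38
Step 2: B1 = -38; m = 13; T(2) = 1*(6) + 1*(13) = 19; iterating: T(2)=19, T(3)=25, T(4)=44, T(5)=69, T(6)=113, T(7)=182, T(8)=295, T(9)=477, T(10)=772, T(11)=1249, T(12)=2021, T(13)=3270, T(14)=5291, T(15)=8561, T(16)=13852, T(17)=22413, T(18)=36265; answer 36265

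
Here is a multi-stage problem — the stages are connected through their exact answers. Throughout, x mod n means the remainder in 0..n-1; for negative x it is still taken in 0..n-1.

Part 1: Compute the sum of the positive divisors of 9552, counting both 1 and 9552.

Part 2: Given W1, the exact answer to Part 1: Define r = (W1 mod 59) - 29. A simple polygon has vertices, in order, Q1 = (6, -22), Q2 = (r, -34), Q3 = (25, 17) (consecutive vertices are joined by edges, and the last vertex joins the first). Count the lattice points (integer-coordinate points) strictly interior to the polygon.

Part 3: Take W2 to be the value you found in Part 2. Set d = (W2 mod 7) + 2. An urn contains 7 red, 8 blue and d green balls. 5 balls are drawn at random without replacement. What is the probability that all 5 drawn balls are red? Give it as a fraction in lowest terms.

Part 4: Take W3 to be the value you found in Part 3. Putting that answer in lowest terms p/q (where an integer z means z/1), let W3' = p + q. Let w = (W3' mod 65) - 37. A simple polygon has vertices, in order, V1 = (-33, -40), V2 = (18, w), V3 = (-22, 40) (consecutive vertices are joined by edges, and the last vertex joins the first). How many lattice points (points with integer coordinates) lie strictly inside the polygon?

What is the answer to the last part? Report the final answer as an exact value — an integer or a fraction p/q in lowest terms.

Part 1: 9552 = 2^4 * 3 * 199; sigma = (1 + 2 + 4 + 8 + 16) * (1 + 3) * (1 + 199) = 31 * 4 * 200 = 24800; answer 24800
Part 2: W1 = 24800; r = -9; cross terms: (6*-34 - -9*-22)=-402, (-9*17 - 25*-34)=697, (25*-22 - 6*17)=-652; twice the area = |-357| = 357; area = 357/2; boundary points = 3 + 17 + 1 = 21; strictly interior points = area - boundary/2 + 1 = 169; answer 169
Part 3: W2 = 169; d = 3; total draws C(18,5) = 8568; favorable C(7,5) = 21; P = 1/408; answer 1/408
Part 4: W3 = 1/408; threaded value p + q = 409; w = -18; cross terms: (-33*-18 - 18*-40)=1314, (18*40 - -22*-18)=324, (-22*-40 - -33*40)=2200; twice the area = |3838| = 3838; area = 1919; boundary points = 1 + 2 + 1 = 4; strictly interior points = area - boundary/2 + 1 = 1918; answer 1918

1918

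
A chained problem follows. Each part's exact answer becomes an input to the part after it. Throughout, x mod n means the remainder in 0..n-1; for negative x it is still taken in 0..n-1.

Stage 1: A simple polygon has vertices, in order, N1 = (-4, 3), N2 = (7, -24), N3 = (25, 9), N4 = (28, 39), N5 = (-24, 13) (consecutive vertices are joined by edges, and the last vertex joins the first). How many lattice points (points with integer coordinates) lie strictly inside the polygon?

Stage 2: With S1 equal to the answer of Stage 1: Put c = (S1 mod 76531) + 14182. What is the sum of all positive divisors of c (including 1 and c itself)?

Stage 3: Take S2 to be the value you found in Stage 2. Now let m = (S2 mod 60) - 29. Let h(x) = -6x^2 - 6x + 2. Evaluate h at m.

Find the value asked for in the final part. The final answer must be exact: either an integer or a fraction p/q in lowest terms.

-334

Stage 1: cross terms: (-4*-24 - 7*3)=75, (7*9 - 25*-24)=663, (25*39 - 28*9)=723, (28*13 - -24*39)=1300, (-24*3 - -4*13)=-20; twice the area = |2741| = 2741; area = 2741/2; boundary points = 1 + 3 + 3 + 26 + 10 = 43; strictly interior points = area - boundary/2 + 1 = 1350; answer 1350
Stage 2: S1 = 1350; c = 15532; 15532 = 2^2 * 11 * 353; sigma = (1 + 2 + 4) * (1 + 11) * (1 + 353) = 7 * 12 * 354 = 29736; answer 29736
Stage 3: S2 = 29736; m = 7; -6*(7)^2 - 6*(7)^1 + 2 = (-294) + (-42) + (2) = -334; answer -334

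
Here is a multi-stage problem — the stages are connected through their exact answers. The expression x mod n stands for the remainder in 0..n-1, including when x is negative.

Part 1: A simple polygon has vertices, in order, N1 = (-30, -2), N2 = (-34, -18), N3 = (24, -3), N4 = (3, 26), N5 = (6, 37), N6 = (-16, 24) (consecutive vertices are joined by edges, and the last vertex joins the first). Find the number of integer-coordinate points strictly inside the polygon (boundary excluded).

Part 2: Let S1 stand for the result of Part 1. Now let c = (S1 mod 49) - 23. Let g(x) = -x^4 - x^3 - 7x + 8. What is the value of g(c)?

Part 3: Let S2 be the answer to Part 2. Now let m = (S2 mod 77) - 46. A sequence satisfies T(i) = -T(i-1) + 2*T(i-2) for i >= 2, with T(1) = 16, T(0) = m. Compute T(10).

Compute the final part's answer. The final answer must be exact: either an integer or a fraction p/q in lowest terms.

-19478

Part 1: cross terms: (-30*-18 - -34*-2)=472, (-34*-3 - 24*-18)=534, (24*26 - 3*-3)=633, (3*37 - 6*26)=-45, (6*24 - -16*37)=736, (-16*-2 - -30*24)=752; twice the area = |3082| = 3082; area = 1541; boundary points = 4 + 1 + 1 + 1 + 1 + 2 = 10; strictly interior points = area - boundary/2 + 1 = 1537; answer 1537
Part 2: S1 = 1537; c = -5; -1*(-5)^4 - 1*(-5)^3 - 7*(-5)^1 + 8 = (-625) + (125) + (35) + (8) = -457; answer -457
Part 3: S2 = -457; m = -41; T(2) = -1*(16) + 2*(-41) = -98; iterating: T(2)=-98, T(3)=130, T(4)=-326, T(5)=586, T(6)=-1238, T(7)=2410, T(8)=-4886, T(9)=9706, T(10)=-19478; answer -19478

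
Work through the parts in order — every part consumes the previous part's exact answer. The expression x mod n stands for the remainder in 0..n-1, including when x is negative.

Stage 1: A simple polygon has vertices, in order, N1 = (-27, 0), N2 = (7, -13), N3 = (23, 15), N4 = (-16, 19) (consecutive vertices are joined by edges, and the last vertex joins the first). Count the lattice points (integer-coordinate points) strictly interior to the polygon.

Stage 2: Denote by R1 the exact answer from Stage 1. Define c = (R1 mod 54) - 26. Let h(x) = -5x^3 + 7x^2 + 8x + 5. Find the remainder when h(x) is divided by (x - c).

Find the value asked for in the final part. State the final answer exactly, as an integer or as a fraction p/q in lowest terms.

-82935

Stage 1: cross terms: (-27*-13 - 7*0)=351, (7*15 - 23*-13)=404, (23*19 - -16*15)=677, (-16*0 - -27*19)=513; twice the area = |1945| = 1945; area = 1945/2; boundary points = 1 + 4 + 1 + 1 = 7; strictly interior points = area - boundary/2 + 1 = 970; answer 970
Stage 2: R1 = 970; c = 26; remainder = value at the root: -5*(26)^3 + 7*(26)^2 + 8*(26)^1 + 5 = (-87880) + (4732) + (208) + (5) = -82935; answer -82935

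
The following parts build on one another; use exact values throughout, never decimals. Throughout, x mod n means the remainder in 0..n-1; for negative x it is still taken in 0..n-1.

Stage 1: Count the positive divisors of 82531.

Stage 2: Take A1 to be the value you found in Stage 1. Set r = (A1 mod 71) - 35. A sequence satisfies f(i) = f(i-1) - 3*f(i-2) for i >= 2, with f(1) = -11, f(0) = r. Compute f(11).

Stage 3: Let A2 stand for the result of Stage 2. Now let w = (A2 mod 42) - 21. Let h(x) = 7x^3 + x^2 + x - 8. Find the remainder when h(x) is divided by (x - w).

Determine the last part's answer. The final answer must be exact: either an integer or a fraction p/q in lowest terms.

15553

Stage 1: 82531 is prime, so its only divisors are 1 and 82531; count = 2; answer 2
Stage 2: A1 = 2; r = -33; f(2) = 1*(-11) - 3*(-33) = 88; iterating: f(2)=88, f(3)=121, f(4)=-143, f(5)=-506, f(6)=-77, f(7)=1441, f(8)=1672, f(9)=-2651, f(10)=-7667, f(11)=286; answer 286
Stage 3: A2 = 286; w = 13; remainder = value at the root: 7*(13)^3 + 1*(13)^2 + 1*(13)^1 - 8 = (15379) + (169) + (13) + (-8) = 15553; answer 15553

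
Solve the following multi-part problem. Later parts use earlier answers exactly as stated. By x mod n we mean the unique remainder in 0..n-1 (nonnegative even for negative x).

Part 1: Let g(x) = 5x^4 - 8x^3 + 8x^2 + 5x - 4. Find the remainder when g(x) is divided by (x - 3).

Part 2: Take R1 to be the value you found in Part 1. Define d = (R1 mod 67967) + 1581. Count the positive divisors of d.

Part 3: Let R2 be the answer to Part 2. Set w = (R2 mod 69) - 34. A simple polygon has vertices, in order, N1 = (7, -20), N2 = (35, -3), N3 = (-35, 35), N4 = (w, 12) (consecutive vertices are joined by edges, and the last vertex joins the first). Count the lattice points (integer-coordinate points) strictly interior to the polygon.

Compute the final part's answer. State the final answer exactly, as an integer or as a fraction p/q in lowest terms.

1471

Part 1: remainder = value at the root: 5*(3)^4 - 8*(3)^3 + 8*(3)^2 + 5*(3)^1 - 4 = (405) + (-216) + (72) + (15) + (-4) = 272; answer 272
Part 2: R1 = 272; d = 1853; 1853 = 17 * 109; number of divisors = (1+1) * (1+1) = 4; answer 4
Part 3: R2 = 4; w = -30; cross terms: (7*-3 - 35*-20)=679, (35*35 - -35*-3)=1120, (-35*12 - -30*35)=630, (-30*-20 - 7*12)=516; twice the area = |2945| = 2945; area = 2945/2; boundary points = 1 + 2 + 1 + 1 = 5; strictly interior points = area - boundary/2 + 1 = 1471; answer 1471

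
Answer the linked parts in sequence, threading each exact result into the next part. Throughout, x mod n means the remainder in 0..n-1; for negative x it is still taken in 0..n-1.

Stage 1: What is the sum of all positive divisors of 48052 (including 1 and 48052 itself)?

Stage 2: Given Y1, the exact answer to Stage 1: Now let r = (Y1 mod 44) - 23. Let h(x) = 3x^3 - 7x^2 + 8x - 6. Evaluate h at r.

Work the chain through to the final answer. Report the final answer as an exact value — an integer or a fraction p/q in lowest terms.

Stage 1: 48052 = 2^2 * 41 * 293; sigma = (1 + 2 + 4) * (1 + 41) * (1 + 293) = 7 * 42 * 294 = 86436; answer 86436
Stage 2: Y1 = 86436; r = -3; 3*(-3)^3 - 7*(-3)^2 + 8*(-3)^1 - 6 = (-81) + (-63) + (-24) + (-6) = -174; answer -174

-174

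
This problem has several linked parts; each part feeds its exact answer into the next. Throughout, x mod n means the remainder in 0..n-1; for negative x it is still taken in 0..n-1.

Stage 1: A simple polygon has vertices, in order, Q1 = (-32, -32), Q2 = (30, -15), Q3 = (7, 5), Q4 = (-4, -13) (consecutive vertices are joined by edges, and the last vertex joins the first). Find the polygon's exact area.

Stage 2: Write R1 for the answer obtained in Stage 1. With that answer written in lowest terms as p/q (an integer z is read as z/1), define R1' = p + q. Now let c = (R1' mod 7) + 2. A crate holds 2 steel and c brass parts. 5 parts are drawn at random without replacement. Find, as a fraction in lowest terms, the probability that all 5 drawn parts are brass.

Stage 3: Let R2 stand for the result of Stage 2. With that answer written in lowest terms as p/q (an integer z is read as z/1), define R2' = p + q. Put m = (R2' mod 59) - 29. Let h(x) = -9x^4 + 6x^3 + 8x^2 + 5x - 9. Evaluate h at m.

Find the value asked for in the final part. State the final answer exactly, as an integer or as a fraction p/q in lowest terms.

Stage 1: cross terms: (-32*-15 - 30*-32)=1440, (30*5 - 7*-15)=255, (7*-13 - -4*5)=-71, (-4*-32 - -32*-13)=-288; twice the area = |1336| = 1336; area = 668; answer 668
Stage 2: R1 = 668; threaded value p + q = 669; c = 6; total draws C(8,5) = 56; favorable C(6,5) = 6; P = 3/28; answer 3/28
Stage 3: R2 = 3/28; threaded value p + q = 31; m = 2; -9*(2)^4 + 6*(2)^3 + 8*(2)^2 + 5*(2)^1 - 9 = (-144) + (48) + (32) + (10) + (-9) = -63; answer -63

-63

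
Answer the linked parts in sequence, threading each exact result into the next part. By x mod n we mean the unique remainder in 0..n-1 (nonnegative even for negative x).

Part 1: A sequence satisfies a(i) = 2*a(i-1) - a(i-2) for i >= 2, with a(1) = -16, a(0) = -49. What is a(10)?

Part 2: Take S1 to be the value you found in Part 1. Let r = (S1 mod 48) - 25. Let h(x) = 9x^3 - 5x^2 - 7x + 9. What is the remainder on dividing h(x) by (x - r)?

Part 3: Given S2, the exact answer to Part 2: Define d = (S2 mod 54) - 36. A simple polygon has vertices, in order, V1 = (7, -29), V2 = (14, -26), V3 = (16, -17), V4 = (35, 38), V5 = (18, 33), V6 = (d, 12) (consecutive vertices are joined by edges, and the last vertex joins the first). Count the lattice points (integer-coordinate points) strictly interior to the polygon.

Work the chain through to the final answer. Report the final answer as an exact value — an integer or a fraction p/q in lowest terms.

2124

Part 1: a(2) = 2*(-16) - 1*(-49) = 17; iterating: a(2)=17, a(3)=50, a(4)=83, a(5)=116, a(6)=149, a(7)=182, a(8)=215, a(9)=248, a(10)=281; answer 281
Part 2: S1 = 281; r = 16; remainder = value at the root: 9*(16)^3 - 5*(16)^2 - 7*(16)^1 + 9 = (36864) + (-1280) + (-112) + (9) = 35481; answer 35481
Part 3: S2 = 35481; d = -33; cross terms: (7*-26 - 14*-29)=224, (14*-17 - 16*-26)=178, (16*38 - 35*-17)=1203, (35*33 - 18*38)=471, (18*12 - -33*33)=1305, (-33*-29 - 7*12)=873; twice the area = |4254| = 4254; area = 2127; boundary points = 1 + 1 + 1 + 1 + 3 + 1 = 8; strictly interior points = area - boundary/2 + 1 = 2124; answer 2124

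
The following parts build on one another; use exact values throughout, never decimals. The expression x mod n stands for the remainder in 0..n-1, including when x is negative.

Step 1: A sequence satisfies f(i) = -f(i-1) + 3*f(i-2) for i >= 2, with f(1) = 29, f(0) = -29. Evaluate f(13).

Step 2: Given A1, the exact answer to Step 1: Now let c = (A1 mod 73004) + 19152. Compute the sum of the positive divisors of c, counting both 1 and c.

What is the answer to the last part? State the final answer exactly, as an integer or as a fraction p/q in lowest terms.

Step 1: f(2) = -1*(29) + 3*(-29) = -116; iterating: f(2)=-116, f(3)=203, f(4)=-551, f(5)=1160, f(6)=-2813, f(7)=6293, f(8)=-14732, f(9)=33611, f(10)=-77807, f(11)=178640, f(12)=-412061, f(13)=947981; answer 947981
Step 2: A1 = 947981; c = 91085; 91085 = 5 * 18217; sigma = (1 + 5) * (1 + 18217) = 6 * 18218 = 109308; answer 109308

109308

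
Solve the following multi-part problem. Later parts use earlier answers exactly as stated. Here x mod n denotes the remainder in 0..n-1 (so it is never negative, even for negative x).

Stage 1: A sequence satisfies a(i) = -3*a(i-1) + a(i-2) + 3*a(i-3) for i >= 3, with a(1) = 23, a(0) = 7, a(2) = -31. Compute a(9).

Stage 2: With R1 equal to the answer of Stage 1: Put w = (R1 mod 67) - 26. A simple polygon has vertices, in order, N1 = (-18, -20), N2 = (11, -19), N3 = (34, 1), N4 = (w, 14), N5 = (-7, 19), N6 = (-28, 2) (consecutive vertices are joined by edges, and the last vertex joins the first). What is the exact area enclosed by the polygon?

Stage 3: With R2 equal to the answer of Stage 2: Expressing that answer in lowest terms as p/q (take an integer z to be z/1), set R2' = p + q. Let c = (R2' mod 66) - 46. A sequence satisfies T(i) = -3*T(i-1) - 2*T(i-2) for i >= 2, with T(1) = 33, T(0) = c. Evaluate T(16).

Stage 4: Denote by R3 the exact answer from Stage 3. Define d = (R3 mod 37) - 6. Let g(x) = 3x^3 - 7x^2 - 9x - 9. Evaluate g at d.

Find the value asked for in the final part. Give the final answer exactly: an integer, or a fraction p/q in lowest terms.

Stage 1: a(3) = -3*(-31) + 1*(23) + 3*(7) = 137; iterating: a(3)=137, a(4)=-373, a(5)=1163, a(6)=-3451, a(7)=10397, a(8)=-31153, a(9)=93503; answer 93503
Stage 2: R1 = 93503; w = 12; cross terms: (-18*-19 - 11*-20)=562, (11*1 - 34*-19)=657, (34*14 - 12*1)=464, (12*19 - -7*14)=326, (-7*2 - -28*19)=518, (-28*-20 - -18*2)=596; twice the area = |3123| = 3123; area = 3123/2; answer 3123/2
Stage 3: R2 = 3123/2; threaded value p + q = 3125; c = -23; T(2) = -3*(33) - 2*(-23) = -53; iterating: T(2)=-53, T(3)=93, T(4)=-173, T(5)=333, T(6)=-653, T(7)=1293, T(8)=-2573, T(9)=5133, T(10)=-10253, T(11)=20493, T(12)=-40973, T(13)=81933, T(14)=-163853, T(15)=327693, T(16)=-655373; answer -655373
Stage 4: R3 = -655373; d = 2; 3*(2)^3 - 7*(2)^2 - 9*(2)^1 - 9 = (24) + (-28) + (-18) + (-9) = -31; answer -31

-31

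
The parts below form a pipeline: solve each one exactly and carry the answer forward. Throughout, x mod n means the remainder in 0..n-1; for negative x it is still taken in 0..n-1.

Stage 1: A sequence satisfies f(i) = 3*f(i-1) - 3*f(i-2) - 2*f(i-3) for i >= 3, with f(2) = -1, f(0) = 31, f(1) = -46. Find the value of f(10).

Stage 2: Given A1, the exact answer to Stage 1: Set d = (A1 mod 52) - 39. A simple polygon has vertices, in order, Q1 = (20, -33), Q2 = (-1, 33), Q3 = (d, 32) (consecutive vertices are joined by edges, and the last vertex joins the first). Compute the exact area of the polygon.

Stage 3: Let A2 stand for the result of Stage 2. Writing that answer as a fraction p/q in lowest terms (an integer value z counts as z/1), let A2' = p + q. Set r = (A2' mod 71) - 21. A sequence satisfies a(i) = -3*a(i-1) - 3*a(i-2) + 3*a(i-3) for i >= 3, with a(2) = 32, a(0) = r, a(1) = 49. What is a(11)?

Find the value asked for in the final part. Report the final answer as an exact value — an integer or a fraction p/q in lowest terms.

71415

Stage 1: f(3) = 3*(-1) - 3*(-46) - 2*(31) = 73; iterating: f(3)=73, f(4)=314, f(5)=725, f(6)=1087, f(7)=458, f(8)=-3337, f(9)=-13559, f(10)=-31582; answer -31582
Stage 2: A1 = -31582; d = -5; cross terms: (20*33 - -1*-33)=627, (-1*32 - -5*33)=133, (-5*-33 - 20*32)=-475; twice the area = |285| = 285; area = 285/2; answer 285/2
Stage 3: A2 = 285/2; threaded value p + q = 287; r = -18; a(3) = -3*(32) - 3*(49) + 3*(-18) = -297; iterating: a(3)=-297, a(4)=942, a(5)=-1839, a(6)=1800, a(7)=2943, a(8)=-19746, a(9)=55809, a(10)=-99360, a(11)=71415; answer 71415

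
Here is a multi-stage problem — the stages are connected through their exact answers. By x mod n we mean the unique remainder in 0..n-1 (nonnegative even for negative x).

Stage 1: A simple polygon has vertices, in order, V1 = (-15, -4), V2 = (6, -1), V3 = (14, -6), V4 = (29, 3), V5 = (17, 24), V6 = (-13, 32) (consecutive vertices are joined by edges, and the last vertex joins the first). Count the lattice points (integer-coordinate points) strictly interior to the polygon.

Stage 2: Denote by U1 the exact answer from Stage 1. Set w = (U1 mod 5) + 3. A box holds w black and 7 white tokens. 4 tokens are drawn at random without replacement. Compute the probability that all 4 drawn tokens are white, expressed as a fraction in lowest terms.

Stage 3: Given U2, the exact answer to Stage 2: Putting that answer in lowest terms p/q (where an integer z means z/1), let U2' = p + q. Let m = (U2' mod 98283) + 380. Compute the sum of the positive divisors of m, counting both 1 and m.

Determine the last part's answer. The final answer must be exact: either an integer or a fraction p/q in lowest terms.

1092

Stage 1: cross terms: (-15*-1 - 6*-4)=39, (6*-6 - 14*-1)=-22, (14*3 - 29*-6)=216, (29*24 - 17*3)=645, (17*32 - -13*24)=856, (-13*-4 - -15*32)=532; twice the area = |2266| = 2266; area = 1133; boundary points = 3 + 1 + 3 + 3 + 2 + 2 = 14; strictly interior points = area - boundary/2 + 1 = 1127; answer 1127
Stage 2: U1 = 1127; w = 5; total draws C(12,4) = 495; favorable C(7,4) = 35; P = 7/99; answer 7/99
Stage 3: U2 = 7/99; threaded value p + q = 106; m = 486; 486 = 2 * 3^5; sigma = (1 + 2) * (1 + 3 + 9 + 27 + 81 + 243) = 3 * 364 = 1092; answer 1092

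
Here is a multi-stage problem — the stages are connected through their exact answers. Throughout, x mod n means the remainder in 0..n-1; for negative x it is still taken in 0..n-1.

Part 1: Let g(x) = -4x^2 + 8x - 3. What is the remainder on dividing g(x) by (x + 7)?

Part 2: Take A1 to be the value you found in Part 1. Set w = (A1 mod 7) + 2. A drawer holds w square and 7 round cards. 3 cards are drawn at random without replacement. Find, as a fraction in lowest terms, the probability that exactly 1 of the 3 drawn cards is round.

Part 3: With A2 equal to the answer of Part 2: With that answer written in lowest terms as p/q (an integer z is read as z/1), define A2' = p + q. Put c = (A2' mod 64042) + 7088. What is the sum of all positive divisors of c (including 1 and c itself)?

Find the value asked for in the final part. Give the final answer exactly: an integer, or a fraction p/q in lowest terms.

11120

Part 1: remainder = value at the root: -4*(-7)^2 + 8*(-7)^1 - 3 = (-196) + (-56) + (-3) = -255; answer -255
Part 2: A1 = -255; w = 6; total draws C(13,3) = 286; favorable C(7,1)*C(6,2) = 105; P = 105/286; answer 105/286
Part 3: A2 = 105/286; threaded value p + q = 391; c = 7479; 7479 = 3^3 * 277; sigma = (1 + 3 + 9 + 27) * (1 + 277) = 40 * 278 = 11120; answer 11120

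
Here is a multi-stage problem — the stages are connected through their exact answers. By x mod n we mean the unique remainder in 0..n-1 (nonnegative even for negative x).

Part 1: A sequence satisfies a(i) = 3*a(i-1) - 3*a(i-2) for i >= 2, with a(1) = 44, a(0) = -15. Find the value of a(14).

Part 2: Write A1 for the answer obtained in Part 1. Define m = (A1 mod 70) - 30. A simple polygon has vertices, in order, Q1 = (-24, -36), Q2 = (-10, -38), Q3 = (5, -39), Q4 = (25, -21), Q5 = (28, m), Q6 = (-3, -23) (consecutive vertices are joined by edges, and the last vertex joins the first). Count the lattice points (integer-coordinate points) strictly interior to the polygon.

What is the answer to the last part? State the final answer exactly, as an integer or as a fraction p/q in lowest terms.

Part 1: a(2) = 3*(44) - 3*(-15) = 177; iterating: a(2)=177, a(3)=399, a(4)=666, a(5)=801, a(6)=405, a(7)=-1188, a(8)=-4779, a(9)=-10773, a(10)=-17982, a(11)=-21627, a(12)=-10935, a(13)=32076, a(14)=129033; answer 129033
Part 2: A1 = 129033; m = -7; cross terms: (-24*-38 - -10*-36)=552, (-10*-39 - 5*-38)=580, (5*-21 - 25*-39)=870, (25*-7 - 28*-21)=413, (28*-23 - -3*-7)=-665, (-3*-36 - -24*-23)=-444; twice the area = |1306| = 1306; area = 653; boundary points = 2 + 1 + 2 + 1 + 1 + 1 = 8; strictly interior points = area - boundary/2 + 1 = 650; answer 650

650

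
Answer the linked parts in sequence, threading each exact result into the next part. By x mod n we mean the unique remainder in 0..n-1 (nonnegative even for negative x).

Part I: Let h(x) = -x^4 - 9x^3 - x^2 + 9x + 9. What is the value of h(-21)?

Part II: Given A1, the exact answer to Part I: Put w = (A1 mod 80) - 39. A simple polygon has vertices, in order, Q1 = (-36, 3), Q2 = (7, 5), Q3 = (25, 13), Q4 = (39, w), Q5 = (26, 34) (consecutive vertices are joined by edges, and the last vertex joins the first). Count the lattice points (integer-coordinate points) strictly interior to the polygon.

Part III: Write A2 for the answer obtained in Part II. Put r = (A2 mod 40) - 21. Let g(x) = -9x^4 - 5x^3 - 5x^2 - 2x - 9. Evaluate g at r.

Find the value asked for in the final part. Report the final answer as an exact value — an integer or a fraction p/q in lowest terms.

-30

Part I: -1*(-21)^4 - 9*(-21)^3 - 1*(-21)^2 + 9*(-21)^1 + 9 = (-194481) + (83349) + (-441) + (-189) + (9) = -111753; answer -111753
Part II: A1 = -111753; w = -32; cross terms: (-36*5 - 7*3)=-201, (7*13 - 25*5)=-34, (25*-32 - 39*13)=-1307, (39*34 - 26*-32)=2158, (26*3 - -36*34)=1302; twice the area = |1918| = 1918; area = 959; boundary points = 1 + 2 + 1 + 1 + 31 = 36; strictly interior points = area - boundary/2 + 1 = 942; answer 942
Part III: A2 = 942; r = 1; -9*(1)^4 - 5*(1)^3 - 5*(1)^2 - 2*(1)^1 - 9 = (-9) + (-5) + (-5) + (-2) + (-9) = -30; answer -30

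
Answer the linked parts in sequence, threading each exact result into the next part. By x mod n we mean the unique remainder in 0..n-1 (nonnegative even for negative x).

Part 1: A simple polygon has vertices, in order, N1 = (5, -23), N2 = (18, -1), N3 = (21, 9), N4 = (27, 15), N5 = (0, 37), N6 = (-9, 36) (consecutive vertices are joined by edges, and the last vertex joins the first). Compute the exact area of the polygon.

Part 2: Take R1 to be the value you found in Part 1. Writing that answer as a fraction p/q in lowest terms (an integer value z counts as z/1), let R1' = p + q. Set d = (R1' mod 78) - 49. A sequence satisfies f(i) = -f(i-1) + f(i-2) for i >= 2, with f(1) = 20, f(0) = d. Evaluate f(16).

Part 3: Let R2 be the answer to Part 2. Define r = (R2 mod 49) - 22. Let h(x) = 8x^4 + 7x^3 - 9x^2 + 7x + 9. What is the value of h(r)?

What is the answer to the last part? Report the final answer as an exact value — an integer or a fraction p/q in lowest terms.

Part 1: cross terms: (5*-1 - 18*-23)=409, (18*9 - 21*-1)=183, (21*15 - 27*9)=72, (27*37 - 0*15)=999, (0*36 - -9*37)=333, (-9*-23 - 5*36)=27; twice the area = |2023| = 2023; area = 2023/2; answer 2023/2
Part 2: R1 = 2023/2; threaded value p + q = 2025; d = 26; f(2) = -1*(20) + 1*(26) = 6; iterating: f(2)=6, f(3)=14, f(4)=-8, f(5)=22, f(6)=-30, f(7)=52, f(8)=-82, f(9)=134, f(10)=-216, f(11)=350, f(12)=-566, f(13)=916, f(14)=-1482, f(15)=2398, f(16)=-3880; answer -3880
Part 3: R2 = -3880; r = 18; 8*(18)^4 + 7*(18)^3 - 9*(18)^2 + 7*(18)^1 + 9 = (839808) + (40824) + (-2916) + (126) + (9) = 877851; answer 877851

877851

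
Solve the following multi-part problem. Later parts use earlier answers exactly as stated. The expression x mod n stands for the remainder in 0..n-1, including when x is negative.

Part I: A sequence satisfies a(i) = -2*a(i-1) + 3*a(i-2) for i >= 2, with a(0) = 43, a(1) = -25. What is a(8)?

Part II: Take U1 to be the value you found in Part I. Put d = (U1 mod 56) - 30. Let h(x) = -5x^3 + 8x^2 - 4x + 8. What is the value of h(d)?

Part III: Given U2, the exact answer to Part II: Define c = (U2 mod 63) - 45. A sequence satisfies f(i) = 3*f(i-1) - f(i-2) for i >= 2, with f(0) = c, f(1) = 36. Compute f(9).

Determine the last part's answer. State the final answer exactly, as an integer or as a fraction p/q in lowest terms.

103881

Part I: a(2) = -2*(-25) + 3*(43) = 179; iterating: a(2)=179, a(3)=-433, a(4)=1403, a(5)=-4105, a(6)=12419, a(7)=-37153, a(8)=111563; answer 111563
Part II: U1 = 111563; d = -19; -5*(-19)^3 + 8*(-19)^2 - 4*(-19)^1 + 8 = (34295) + (2888) + (76) + (8) = 37267; answer 37267
Part III: U2 = 37267; c = -11; f(2) = 3*(36) - 1*(-11) = 119; iterating: f(2)=119, f(3)=321, f(4)=844, f(5)=2211, f(6)=5789, f(7)=15156, f(8)=39679, f(9)=103881; answer 103881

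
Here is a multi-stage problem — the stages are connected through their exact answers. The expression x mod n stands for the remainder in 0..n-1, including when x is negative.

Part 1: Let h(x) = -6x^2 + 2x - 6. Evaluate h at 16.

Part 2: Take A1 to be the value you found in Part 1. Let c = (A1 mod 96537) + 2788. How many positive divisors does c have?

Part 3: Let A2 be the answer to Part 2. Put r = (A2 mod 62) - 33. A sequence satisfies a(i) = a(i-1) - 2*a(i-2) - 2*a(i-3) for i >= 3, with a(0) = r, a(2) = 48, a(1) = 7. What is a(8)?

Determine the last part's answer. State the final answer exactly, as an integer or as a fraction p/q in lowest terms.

Part 1: -6*(16)^2 + 2*(16)^1 - 6 = (-1536) + (32) + (-6) = -1510; answer -1510
Part 2: A1 = -1510; c = 97815; 97815 = 3 * 5 * 6521; number of divisors = (1+1) * (1+1) * (1+1) = 8; answer 8
Part 3: A2 = 8; r = -25; a(3) = 1*(48) - 2*(7) - 2*(-25) = 84; iterating: a(3)=84, a(4)=-26, a(5)=-290, a(6)=-406, a(7)=226, a(8)=1618; answer 1618

1618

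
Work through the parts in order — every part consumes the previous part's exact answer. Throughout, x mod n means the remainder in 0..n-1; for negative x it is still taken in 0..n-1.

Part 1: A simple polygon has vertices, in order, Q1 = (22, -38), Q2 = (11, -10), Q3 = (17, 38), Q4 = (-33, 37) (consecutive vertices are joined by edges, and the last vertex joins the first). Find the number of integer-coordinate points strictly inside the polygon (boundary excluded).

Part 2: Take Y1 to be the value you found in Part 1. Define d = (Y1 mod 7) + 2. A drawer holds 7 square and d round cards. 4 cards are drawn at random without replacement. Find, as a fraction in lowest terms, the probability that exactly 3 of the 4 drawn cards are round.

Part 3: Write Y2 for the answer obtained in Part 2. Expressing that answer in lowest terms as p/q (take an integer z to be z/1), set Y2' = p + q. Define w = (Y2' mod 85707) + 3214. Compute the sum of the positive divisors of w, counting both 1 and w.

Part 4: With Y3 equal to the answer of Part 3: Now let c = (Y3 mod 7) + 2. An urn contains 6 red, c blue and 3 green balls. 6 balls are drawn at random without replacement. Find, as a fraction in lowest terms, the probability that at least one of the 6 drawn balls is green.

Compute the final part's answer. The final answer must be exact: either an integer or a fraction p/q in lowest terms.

Part 1: cross terms: (22*-10 - 11*-38)=198, (11*38 - 17*-10)=588, (17*37 - -33*38)=1883, (-33*-38 - 22*37)=440; twice the area = |3109| = 3109; area = 3109/2; boundary points = 1 + 6 + 1 + 5 = 13; strictly interior points = area - boundary/2 + 1 = 1549; answer 1549
Part 2: Y1 = 1549; d = 4; total draws C(11,4) = 330; favorable C(4,3)*C(7,1) = 28; P = 14/165; answer 14/165
Part 3: Y2 = 14/165; threaded value p + q = 179; w = 3393; 3393 = 3^2 * 13 * 29; sigma = (1 + 3 + 9) * (1 + 13) * (1 + 29) = 13 * 14 * 30 = 5460; answer 5460
Part 4: Y3 = 5460; c = 2; total draws C(11,6) = 462; complement C(8,6) = 28; favorable 462 - 28 = 434; P = 31/33; answer 31/33

31/33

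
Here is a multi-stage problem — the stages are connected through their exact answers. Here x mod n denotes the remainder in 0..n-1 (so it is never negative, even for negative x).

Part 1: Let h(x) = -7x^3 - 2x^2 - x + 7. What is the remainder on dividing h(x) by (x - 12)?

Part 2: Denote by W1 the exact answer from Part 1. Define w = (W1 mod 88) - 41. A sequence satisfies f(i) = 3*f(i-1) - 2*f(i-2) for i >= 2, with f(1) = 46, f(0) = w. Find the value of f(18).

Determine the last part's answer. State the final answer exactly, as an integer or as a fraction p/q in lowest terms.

Part 1: remainder = value at the root: -7*(12)^3 - 2*(12)^2 - 1*(12)^1 + 7 = (-12096) + (-288) + (-12) + (7) = -12389; answer -12389
Part 2: W1 = -12389; w = -22; f(2) = 3*(46) - 2*(-22) = 182; iterating: f(2)=182, f(3)=454, f(4)=998, f(5)=2086, f(6)=4262, f(7)=8614, f(8)=17318, f(9)=34726, f(10)=69542, f(11)=139174, f(12)=278438, f(13)=556966, f(14)=1114022, f(15)=2228134, f(16)=4456358, f(17)=8912806, f(18)=17825702; answer 17825702

17825702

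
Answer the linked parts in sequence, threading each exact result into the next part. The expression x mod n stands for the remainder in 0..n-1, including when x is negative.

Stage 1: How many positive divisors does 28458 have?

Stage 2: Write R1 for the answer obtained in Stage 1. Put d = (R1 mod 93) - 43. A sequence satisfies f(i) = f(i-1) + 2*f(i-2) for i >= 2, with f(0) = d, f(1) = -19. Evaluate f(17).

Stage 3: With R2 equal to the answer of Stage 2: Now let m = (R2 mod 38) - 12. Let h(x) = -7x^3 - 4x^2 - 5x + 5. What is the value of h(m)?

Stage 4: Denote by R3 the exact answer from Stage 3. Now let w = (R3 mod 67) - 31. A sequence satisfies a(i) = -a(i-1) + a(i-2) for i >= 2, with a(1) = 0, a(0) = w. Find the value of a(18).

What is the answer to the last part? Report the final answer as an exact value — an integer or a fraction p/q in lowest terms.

3194

Stage 1: 28458 = 2 * 3^3 * 17 * 31; number of divisors = (1+1) * (3+1) * (1+1) * (1+1) = 32; answer 32
Stage 2: R1 = 32; d = -11; f(2) = 1*(-19) + 2*(-11) = -41; iterating: f(2)=-41, f(3)=-79, f(4)=-161, f(5)=-319, f(6)=-641, f(7)=-1279, f(8)=-2561, f(9)=-5119, f(10)=-10241, f(11)=-20479, f(12)=-40961, f(13)=-81919, f(14)=-163841, f(15)=-327679, f(16)=-655361, f(17)=-1310719; answer -1310719
Stage 3: R2 = -1310719; m = 3; -7*(3)^3 - 4*(3)^2 - 5*(3)^1 + 5 = (-189) + (-36) + (-15) + (5) = -235; answer -235
Stage 4: R3 = -235; w = 2; a(2) = -1*(0) + 1*(2) = 2; iterating: a(2)=2, a(3)=-2, a(4)=4, a(5)=-6, a(6)=10, a(7)=-16, a(8)=26, a(9)=-42, a(10)=68, a(11)=-110, a(12)=178, a(13)=-288, a(14)=466, a(15)=-754, a(16)=1220, a(17)=-1974, a(18)=3194; answer 3194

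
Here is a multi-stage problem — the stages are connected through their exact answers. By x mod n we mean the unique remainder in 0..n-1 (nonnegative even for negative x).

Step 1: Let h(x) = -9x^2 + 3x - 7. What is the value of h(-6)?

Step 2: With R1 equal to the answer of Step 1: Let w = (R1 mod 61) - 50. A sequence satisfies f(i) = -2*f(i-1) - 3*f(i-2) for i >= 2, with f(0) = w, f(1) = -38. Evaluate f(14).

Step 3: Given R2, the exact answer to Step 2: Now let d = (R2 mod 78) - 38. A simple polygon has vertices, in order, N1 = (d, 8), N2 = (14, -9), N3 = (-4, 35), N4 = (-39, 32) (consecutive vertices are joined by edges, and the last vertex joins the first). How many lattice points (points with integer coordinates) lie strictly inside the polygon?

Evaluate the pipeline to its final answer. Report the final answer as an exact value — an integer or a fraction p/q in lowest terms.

Step 1: -9*(-6)^2 + 3*(-6)^1 - 7 = (-324) + (-18) + (-7) = -349; answer -349
Step 2: R1 = -349; w = -33; f(2) = -2*(-38) - 3*(-33) = 175; iterating: f(2)=175, f(3)=-236, f(4)=-53, f(5)=814, f(6)=-1469, f(7)=496, f(8)=3415, f(9)=-8318, f(10)=6391, f(11)=12172, f(12)=-43517, f(13)=50518, f(14)=29515; answer 29515
Step 3: R2 = 29515; d = -7; cross terms: (-7*-9 - 14*8)=-49, (14*35 - -4*-9)=454, (-4*32 - -39*35)=1237, (-39*8 - -7*32)=-88; twice the area = |1554| = 1554; area = 777; boundary points = 1 + 2 + 1 + 8 = 12; strictly interior points = area - boundary/2 + 1 = 772; answer 772

772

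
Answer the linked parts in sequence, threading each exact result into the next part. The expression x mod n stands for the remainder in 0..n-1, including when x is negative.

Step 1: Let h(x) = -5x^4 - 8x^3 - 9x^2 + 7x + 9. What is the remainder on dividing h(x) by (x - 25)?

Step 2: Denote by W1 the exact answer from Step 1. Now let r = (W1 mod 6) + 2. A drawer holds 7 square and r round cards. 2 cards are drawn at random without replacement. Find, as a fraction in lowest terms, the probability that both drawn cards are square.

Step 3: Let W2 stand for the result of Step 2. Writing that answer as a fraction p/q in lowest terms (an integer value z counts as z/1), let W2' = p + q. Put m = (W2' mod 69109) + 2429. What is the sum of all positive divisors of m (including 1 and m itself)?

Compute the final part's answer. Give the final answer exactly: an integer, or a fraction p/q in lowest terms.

7254

Step 1: remainder = value at the root: -5*(25)^4 - 8*(25)^3 - 9*(25)^2 + 7*(25)^1 + 9 = (-1953125) + (-125000) + (-5625) + (175) + (9) = -2083566; answer -2083566
Step 2: W1 = -2083566; r = 2; total draws C(9,2) = 36; favorable C(7,2) = 21; P = 7/12; answer 7/12
Step 3: W2 = 7/12; threaded value p + q = 19; m = 2448; 2448 = 2^4 * 3^2 * 17; sigma = (1 + 2 + 4 + 8 + 16) * (1 + 3 + 9) * (1 + 17) = 31 * 13 * 18 = 7254; answer 7254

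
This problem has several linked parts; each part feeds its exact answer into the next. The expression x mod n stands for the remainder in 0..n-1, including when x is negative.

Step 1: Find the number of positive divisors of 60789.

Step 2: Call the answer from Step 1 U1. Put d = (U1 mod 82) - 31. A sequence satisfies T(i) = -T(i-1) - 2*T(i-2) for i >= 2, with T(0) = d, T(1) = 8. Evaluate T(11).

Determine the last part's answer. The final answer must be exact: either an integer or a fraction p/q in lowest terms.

Step 1: 60789 = 3 * 23 * 881; number of divisors = (1+1) * (1+1) * (1+1) = 8; answer 8
Step 2: U1 = 8; d = -23; T(2) = -1*(8) - 2*(-23) = 38; iterating: T(2)=38, T(3)=-54, T(4)=-22, T(5)=130, T(6)=-86, T(7)=-174, T(8)=346, T(9)=2, T(10)=-694, T(11)=690; answer 690

690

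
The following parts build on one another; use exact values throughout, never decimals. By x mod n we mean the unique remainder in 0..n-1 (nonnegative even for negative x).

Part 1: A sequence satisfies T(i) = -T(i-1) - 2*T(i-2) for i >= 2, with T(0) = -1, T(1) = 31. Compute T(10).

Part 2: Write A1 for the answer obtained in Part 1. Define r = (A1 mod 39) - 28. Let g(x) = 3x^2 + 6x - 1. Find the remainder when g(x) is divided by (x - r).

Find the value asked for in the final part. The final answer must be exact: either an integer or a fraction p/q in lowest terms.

143

Part 1: T(2) = -1*(31) - 2*(-1) = -29; iterating: T(2)=-29, T(3)=-33, T(4)=91, T(5)=-25, T(6)=-157, T(7)=207, T(8)=107, T(9)=-521, T(10)=307; answer 307
Part 2: A1 = 307; r = 6; remainder = value at the root: 3*(6)^2 + 6*(6)^1 - 1 = (108) + (36) + (-1) = 143; answer 143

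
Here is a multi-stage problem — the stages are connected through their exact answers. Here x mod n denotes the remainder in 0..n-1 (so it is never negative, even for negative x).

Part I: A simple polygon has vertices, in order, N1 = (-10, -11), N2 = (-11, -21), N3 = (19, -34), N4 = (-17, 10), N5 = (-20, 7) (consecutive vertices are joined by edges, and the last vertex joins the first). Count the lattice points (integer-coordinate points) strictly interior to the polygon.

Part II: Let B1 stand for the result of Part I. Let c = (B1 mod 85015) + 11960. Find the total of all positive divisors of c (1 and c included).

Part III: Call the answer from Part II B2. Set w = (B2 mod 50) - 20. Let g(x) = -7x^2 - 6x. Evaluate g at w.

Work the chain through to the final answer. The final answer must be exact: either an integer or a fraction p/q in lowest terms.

-16

Part I: cross terms: (-10*-21 - -11*-11)=89, (-11*-34 - 19*-21)=773, (19*10 - -17*-34)=-388, (-17*7 - -20*10)=81, (-20*-11 - -10*7)=290; twice the area = |845| = 845; area = 845/2; boundary points = 1 + 1 + 4 + 3 + 2 = 11; strictly interior points = area - boundary/2 + 1 = 418; answer 418
Part II: B1 = 418; c = 12378; 12378 = 2 * 3 * 2063; sigma = (1 + 2) * (1 + 3) * (1 + 2063) = 3 * 4 * 2064 = 24768; answer 24768
Part III: B2 = 24768; w = -2; -7*(-2)^2 - 6*(-2)^1 = (-28) + (12) = -16; answer -16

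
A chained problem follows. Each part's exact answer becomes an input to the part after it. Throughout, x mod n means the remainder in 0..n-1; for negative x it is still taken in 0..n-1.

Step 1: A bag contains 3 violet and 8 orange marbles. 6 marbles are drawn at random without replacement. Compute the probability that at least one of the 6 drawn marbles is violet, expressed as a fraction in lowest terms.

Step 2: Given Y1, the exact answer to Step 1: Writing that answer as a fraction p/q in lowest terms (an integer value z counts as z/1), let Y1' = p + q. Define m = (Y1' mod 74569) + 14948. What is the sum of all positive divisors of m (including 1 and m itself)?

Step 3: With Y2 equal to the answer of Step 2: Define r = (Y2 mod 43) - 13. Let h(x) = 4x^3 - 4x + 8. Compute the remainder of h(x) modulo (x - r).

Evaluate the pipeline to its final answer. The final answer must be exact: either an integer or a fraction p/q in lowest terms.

10928

Step 1: total draws C(11,6) = 462; complement C(8,6) = 28; favorable 462 - 28 = 434; P = 31/33; answer 31/33
Step 2: Y1 = 31/33; threaded value p + q = 64; m = 15012; 15012 = 2^2 * 3^3 * 139; sigma = (1 + 2 + 4) * (1 + 3 + 9 + 27) * (1 + 139) = 7 * 40 * 140 = 39200; answer 39200
Step 3: Y2 = 39200; r = 14; remainder = value at the root: 4*(14)^3 - 4*(14)^1 + 8 = (10976) + (-56) + (8) = 10928; answer 10928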